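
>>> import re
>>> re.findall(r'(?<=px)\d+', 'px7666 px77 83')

['7666', '77']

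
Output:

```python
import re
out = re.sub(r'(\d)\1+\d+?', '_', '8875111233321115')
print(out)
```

The backreference `\1` re-matches whatever the first group consumed, character for character.
Matches: at [0:3] → '887'; at [4:8] → '1112'; at [8:12] → '3332'; at [12:16] → '1115'.
Every occurrence is swapped for '_'.

_5___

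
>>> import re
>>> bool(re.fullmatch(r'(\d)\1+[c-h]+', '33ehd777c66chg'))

False

For `fullmatch`, every character of the input must be accounted for by the pattern.
Here there's no way to consume every character, so the call returns None, and `bool(None)` is False.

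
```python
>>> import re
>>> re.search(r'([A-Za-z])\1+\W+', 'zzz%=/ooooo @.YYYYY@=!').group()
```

`\1` has to match the exact text group 1 already captured.
Unlike `match`, `search` isn't anchored — it looks for the pattern anywhere in the string.
The match spans [0:6] → 'zzz%=/'.
Captured: group 1 = 'z'.

'zzz%=/'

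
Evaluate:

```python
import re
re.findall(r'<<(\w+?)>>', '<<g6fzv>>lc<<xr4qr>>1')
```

['g6fzv', 'xr4qr']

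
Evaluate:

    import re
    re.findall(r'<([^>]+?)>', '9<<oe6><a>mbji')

['<oe6', 'a']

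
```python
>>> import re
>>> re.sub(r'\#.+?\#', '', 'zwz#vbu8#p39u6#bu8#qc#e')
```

Matches: at [3:9] → '#vbu8#'; at [14:19] → '#bu8#'.
Each match is replaced by ''.

'zwzp39u6qc#e'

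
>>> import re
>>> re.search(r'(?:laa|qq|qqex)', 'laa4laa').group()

'laa'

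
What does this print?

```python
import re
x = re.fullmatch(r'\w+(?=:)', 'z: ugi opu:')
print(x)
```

The lookaround is zero-width — it requires the adjacent text to match without consuming it, so the asserted text isn't part of the match.
`fullmatch` succeeds only if the pattern covers the string from start to end.
Here there's no way to consume every character, so the call returns None.

None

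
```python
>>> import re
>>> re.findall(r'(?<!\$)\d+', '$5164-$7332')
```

Because the assertion is negative and zero-width, positions next to the forbidden text are skipped.
`findall` yields the raw match text (2 of them) because the pattern has no groups.

['164', '332']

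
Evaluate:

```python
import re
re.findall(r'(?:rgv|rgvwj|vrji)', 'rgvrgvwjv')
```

['rgv', 'rgv']

Branches in `(...|...)` are attempted left-to-right; the first branch that allows the whole pattern to succeed is taken.
Matches: at [0:3] → 'rgv'; at [3:6] → 'rgv'.
No capturing groups, so `findall` returns the 2 full match strings.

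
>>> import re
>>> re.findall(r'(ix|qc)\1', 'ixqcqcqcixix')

`\1` is not a pattern — it's the concrete string captured by group 1, re-applied verbatim.
Walking the string: at [2:6] match 'qcqc', group 1 = 'qc'; at [8:12] match 'ixix', group 1 = 'ix'.
Because there's exactly one group, `findall` drops the full match and keeps group 1 from each hit.

['qc', 'ix']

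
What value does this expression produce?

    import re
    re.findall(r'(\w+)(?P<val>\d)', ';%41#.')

[('4', '1')]

Pattern: one or more of a word character (captured); then a digit (captured as 'val').
Matches: at [2:4] match '41', groups = ('4', '1').
`findall` packs the 2 group values into a tuple for every match.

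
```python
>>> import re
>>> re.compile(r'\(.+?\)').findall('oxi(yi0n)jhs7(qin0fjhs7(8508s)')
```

The `?` after the quantifier makes it lazy — it takes as little as possible before letting the rest of the pattern try.
Matches: at [3:9] → '(yi0n)'; at [13:30] → '(qin0fjhs7(8508s)'.
With no groups in the pattern, `findall` gives back each whole match — 2 here.

['(yi0n)', '(qin0fjhs7(8508s)']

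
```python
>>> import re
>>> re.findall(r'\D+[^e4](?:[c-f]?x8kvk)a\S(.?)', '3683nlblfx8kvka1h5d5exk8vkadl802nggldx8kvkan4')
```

['h', '4']

Pattern: one or more of a non-digit, then any character except [e4]; then optionally a character in [c-f], then the literal 'x8k', then the literal 'vk' (non-capturing group); then a literal 'a', then a non-whitespace character; then optionally any character (captured).
Because there's exactly one group, `findall` drops the full match and keeps group 1 from each hit.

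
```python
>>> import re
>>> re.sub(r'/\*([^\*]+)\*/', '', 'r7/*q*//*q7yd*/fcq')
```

Matches: at [2:7] → '/*q*/'; at [7:15] → '/*q7yd*/'.
`sub` substitutes '' at each match site.

'r7fcq'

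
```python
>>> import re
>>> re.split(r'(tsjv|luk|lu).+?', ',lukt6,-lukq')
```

[',', 'luk', '6,-', 'luk', '']

Alternation tries branches left to right and keeps the first one that lets the overall match succeed at that position.
The group in the pattern means `split` returns the separators' captures alongside the pieces.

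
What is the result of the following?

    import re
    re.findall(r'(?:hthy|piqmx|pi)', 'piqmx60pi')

The regex engine tests alternatives in the order written; an earlier branch that matches wins even if a later one would match more.
With no groups in the pattern, `findall` gives back each whole match — 2 here.

['piqmx', 'pi']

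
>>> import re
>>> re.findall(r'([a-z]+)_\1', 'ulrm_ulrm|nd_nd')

`\1` is not a pattern — it's the concrete string captured by group 1, re-applied verbatim.
`findall` collects group 1 from each match (2 total).

['ulrm', 'nd']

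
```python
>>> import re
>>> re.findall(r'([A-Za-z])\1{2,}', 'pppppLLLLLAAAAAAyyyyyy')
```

['p', 'L', 'A', 'y']

`\1` has to match the exact text group 1 already captured.
With a single group, `findall` returns only what that group captured — 4 items.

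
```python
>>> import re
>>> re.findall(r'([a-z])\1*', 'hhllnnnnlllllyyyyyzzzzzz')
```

['h', 'l', 'n', 'l', 'y', 'z']

After group 1 captures some text, `\1` only succeeds where that same text appears again.
`findall` collects group 1 from each match (6 total).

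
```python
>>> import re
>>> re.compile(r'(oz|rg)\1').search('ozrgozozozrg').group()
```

'ozoz'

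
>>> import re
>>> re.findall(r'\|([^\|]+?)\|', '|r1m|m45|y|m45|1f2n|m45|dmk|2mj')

['r1m', 'y', '1f2n', 'dmk']

Matches: at [0:5] match '|r1m|', group 1 = 'r1m'; at [8:11] match '|y|', group 1 = 'y'; at [14:20] match '|1f2n|', group 1 = '1f2n'; at [23:28] match '|dmk|', group 1 = 'dmk'.
Because there's exactly one group, `findall` drops the full match and keeps group 1 from each hit.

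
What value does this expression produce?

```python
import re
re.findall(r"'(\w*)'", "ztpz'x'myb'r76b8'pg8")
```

['x', 'r76b8']

Walking the string: at [4:7] match "'x'", group 1 = 'x'; at [10:17] match "'r76b8'", group 1 = 'r76b8'.
One capturing group, so `findall` returns just the captured substring from each match — 2 in all.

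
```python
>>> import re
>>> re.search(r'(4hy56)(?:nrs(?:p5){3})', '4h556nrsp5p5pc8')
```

The pattern matches the literal '4h', then the literal 'y56' (captured); then a literal 'n', then the literal 'rs', then the literal 'p5' repeated 3 times (non-capturing group).
Unlike `match`, `search` isn't anchored — it looks for the pattern anywhere in the string.
Here the pattern never matches, so the call returns None.

None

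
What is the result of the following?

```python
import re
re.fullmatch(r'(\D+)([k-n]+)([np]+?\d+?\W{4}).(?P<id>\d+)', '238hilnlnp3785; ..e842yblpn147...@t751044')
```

None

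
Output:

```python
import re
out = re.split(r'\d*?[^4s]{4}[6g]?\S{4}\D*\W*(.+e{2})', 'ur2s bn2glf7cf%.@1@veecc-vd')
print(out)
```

['ur2s', '1@vee', 'cc-vd']

The pattern matches zero or more of a digit (lazy), then exactly 4 of any character except [4s], then optionally one of [6g]; then exactly 4 of a non-whitespace character; then zero or more of a non-digit, then zero or more of a non-word character; then one or more of any character, then exactly 2 of a literal 'e' (captured).
Matches to split on: at [4:22] → ' bn2glf7cf%.@1@vee'.
`re.split` interleaves the captured-group text with the surrounding fragments.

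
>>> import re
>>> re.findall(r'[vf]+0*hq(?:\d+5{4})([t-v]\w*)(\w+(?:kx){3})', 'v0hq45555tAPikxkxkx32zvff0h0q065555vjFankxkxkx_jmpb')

Pattern: one or more of one of [vf], then zero or more of a literal '0', then the literal 'hq'; then one or more of a digit, then exactly 4 of the literal '5' (non-capturing group); then a character in [t-v], then zero or more of a word character (captured); then one or more of a word character, then the literal 'kx' repeated 3 times (captured).
2 groups means the one result is a tuple of 2 captured strings — 1 here.

[('tAPikxkxkx32zvff0h0q065555vjFa', 'nkxkxkx')]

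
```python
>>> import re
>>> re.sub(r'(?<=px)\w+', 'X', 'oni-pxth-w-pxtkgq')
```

The lookaround is zero-width — it requires the adjacent text to match without consuming it, so the asserted text isn't part of the match.
Matches: at [6:8] → 'th'; at [13:17] → 'tkgq'.
Each match is replaced by 'X'.

'oni-pxX-w-pxX'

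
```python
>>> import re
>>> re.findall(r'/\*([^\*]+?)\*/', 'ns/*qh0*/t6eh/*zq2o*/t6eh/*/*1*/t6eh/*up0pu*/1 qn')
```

Scanning left to right: at [2:9] match '/*qh0*/', group 1 = 'qh0'; at [13:21] match '/*zq2o*/', group 1 = 'zq2o'; at [27:32] match '/*1*/', group 1 = '1'; at [36:45] match '/*up0pu*/', group 1 = 'up0pu'.
`findall` collects group 1 from each match (4 total).

['qh0', 'zq2o', '1', 'up0pu']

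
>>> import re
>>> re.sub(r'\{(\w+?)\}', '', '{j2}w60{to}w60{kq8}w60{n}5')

Matches: at [0:4] → '{j2}'; at [7:11] → '{to}'; at [14:19] → '{kq8}'; at [22:25] → '{n}'.
Each match is replaced by ''.

'w60w60w605'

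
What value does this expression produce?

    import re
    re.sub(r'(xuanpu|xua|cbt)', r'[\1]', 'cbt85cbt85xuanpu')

'[cbt]85[cbt]85[xuanpu]'

Alternation isn't longest-match — the leftmost alternative that fits at this position is chosen.
Each match is replaced using the text its own group 1 captured.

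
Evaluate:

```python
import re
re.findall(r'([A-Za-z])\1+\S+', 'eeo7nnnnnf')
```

`\1` is not a pattern — it's the concrete string captured by group 1, re-applied verbatim.
Scanning left to right: at [0:10] match 'eeo7nnnnnf', group 1 = 'e'.
One capturing group, so `findall` returns just the captured substring from the one match — 1 in all.

['e']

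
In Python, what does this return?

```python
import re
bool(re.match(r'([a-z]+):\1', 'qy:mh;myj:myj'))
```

The backreference `\1` re-matches whatever the first group consumed, character for character.
With `match`, the pattern is implicitly anchored at the beginning.
Here the string doesn't start with a match, so the call returns None, and `bool(None)` is False.

False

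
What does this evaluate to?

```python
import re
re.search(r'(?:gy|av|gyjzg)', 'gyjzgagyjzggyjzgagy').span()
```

(0, 2)

Alternation tries branches left to right and keeps the first one that lets the overall match succeed at that position.
`search` walks the string left to right and returns the first match it finds.
The match spans [0:2] → 'gy'.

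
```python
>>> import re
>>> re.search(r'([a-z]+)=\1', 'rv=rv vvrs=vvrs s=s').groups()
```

('rv',)

The match spans [0:5] → 'rv=rv'.
Captured: group 1 = 'rv'.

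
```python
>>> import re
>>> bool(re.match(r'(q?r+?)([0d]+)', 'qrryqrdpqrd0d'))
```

Pattern: optionally the literal 'q', then one or more of a literal 'r' (lazy) (captured); then one or more of one of [0d] (captured).
With `match`, the pattern is implicitly anchored at the beginning.
Here the string doesn't start with a match, so the call returns None, and `bool(None)` is False.

False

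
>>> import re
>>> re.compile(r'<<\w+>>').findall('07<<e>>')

['<<e>>']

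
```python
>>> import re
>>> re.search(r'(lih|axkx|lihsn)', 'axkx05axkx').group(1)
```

'axkx'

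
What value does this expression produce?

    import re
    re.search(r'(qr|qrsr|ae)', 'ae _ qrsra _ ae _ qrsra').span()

`search` walks the string left to right and returns the first match it finds.
The match spans [0:2] → 'ae'.
Captured: group 1 = 'ae'.

(0, 2)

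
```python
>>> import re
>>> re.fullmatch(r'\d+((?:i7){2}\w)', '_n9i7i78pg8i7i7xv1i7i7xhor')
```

`re.fullmatch` is like wrapping the pattern in `^…$` (in single-line mode).
Here the pattern can't cover the whole string, so the call returns None.

None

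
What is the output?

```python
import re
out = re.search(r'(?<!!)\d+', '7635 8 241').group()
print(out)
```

7635

A negative assertion filters positions out without eating any characters.
The match spans [0:4] → '7635'.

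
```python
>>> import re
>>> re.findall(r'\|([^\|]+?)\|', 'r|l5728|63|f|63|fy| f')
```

['l5728', 'f', 'fy']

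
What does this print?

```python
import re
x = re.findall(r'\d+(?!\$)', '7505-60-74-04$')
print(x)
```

['7505', '60', '74', '0']

A negative assertion filters positions out without eating any characters.
Scanning left to right: at [0:4] → '7505'; at [5:7] → '60'; at [8:10] → '74'; at [11:12] → '0'.
No capturing groups, so `findall` returns the 4 full match strings.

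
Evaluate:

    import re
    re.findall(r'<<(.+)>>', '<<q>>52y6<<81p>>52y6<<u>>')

['q>>52y6<<81p>>52y6<<u']

Walking the string: at [0:25] match '<<q>>52y6<<81p>>52y6<<u>>', group 1 = 'q>>52y6<<81p>>52y6<<u'.
With a single group, `findall` returns only what that group captured — 1 item.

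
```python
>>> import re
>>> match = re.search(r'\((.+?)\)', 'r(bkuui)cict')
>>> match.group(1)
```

`re.search` tries every starting position until one works.
The match spans [1:8] → '(bkuui)'.
Captured: group 1 = 'bkuui'.

'bkuui'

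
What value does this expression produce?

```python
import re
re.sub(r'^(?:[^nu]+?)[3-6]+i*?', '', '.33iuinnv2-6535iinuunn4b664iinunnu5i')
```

A `+?`/`*?`/`{m,n}?` starts at its minimum and grows only as far as needed for what follows to match.
Every occurrence is swapped for ''.

'iuinnv2-6535iinuunn4b664iinunnu5i'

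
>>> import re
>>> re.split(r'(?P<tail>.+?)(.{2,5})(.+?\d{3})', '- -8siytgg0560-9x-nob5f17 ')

Lazy quantifiers expand one character at a time until the remainder of the pattern can match.
`re.split` interleaves the captured-group text with the surrounding fragments.

['', '-', ' -8si', 'ytgg056', '0-9x-nob5f17 ']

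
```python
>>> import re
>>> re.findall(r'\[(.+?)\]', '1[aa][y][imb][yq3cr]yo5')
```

With the lazy modifier that quantifier settles for the fewest repetitions that let the rest of the pattern succeed (the atoms after it are unaffected and can still be greedy).
One capturing group, so `findall` returns just the captured substring from each match — 4 in all.

['aa', 'y', 'imb', 'yq3cr']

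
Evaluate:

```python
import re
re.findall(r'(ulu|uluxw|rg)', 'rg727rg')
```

`findall` collects group 1 from each match (2 total).

['rg', 'rg']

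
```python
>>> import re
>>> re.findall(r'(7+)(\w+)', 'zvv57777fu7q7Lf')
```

[('7777', 'fu7q7Lf')]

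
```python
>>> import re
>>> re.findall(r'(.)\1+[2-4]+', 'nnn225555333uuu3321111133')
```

['n', '5', 'u', '1']

`\1` has to match the exact text group 1 already captured.
Walking the string: at [0:5] match 'nnn22', group 1 = 'n'; at [5:12] match '5555333', group 1 = '5'; at [12:18] match 'uuu332', group 1 = 'u'; at [18:25] match '1111133', group 1 = '1'.
With a single group, `findall` returns only what that group captured — 4 items.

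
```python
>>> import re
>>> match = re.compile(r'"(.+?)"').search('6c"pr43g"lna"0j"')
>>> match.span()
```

(2, 9)

A `+?`/`*?`/`{m,n}?` starts at its minimum and grows only as far as needed for what follows to match.
The match spans [2:9] → '"pr43g"'.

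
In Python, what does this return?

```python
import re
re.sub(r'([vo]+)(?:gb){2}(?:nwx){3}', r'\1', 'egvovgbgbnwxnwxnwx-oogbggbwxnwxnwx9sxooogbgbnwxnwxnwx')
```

Each match is replaced using the text its own group 1 captured.

'egvov-oogbggbwxnwxnwx9sxooo'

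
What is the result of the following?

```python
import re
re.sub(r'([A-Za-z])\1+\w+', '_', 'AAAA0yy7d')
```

After group 1 captures some text, `\1` only succeeds where that same text appears again.
`sub` substitutes '_' at each match site.

'_'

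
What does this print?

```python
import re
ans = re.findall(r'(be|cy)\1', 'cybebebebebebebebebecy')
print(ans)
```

The backreference `\1` re-matches whatever the first group consumed, character for character.
`findall` collects group 1 from each match (4 total).

['be', 'be', 'be', 'be']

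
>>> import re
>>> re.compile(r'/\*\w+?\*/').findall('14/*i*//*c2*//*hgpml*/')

Scanning left to right: at [2:7] → '/*i*/'; at [7:13] → '/*c2*/'; at [13:22] → '/*hgpml*/'.
Since nothing is captured, `findall` lists the 3 matched substrings directly.

['/*i*/', '/*c2*/', '/*hgpml*/']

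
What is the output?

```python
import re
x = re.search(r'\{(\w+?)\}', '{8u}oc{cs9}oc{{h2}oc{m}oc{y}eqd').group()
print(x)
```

`re.search` tries every starting position until one works.
The match spans [0:4] → '{8u}'.
Captured: group 1 = '8u'.

{8u}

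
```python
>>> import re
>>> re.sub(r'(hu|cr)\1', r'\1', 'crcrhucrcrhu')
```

'crhucrhu'

`\1` has to match the exact text group 1 already captured.
Matches: at [0:4] → 'crcr'; at [6:10] → 'crcr'.
`\1` in the replacement pulls in group 1's text for each match.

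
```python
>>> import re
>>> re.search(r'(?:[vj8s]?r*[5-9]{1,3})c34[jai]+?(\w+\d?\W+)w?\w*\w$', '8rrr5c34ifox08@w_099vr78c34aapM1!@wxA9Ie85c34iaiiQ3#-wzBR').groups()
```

The pattern matches optionally one of [vj8s], then zero or more of the literal 'r', then 1 to 3 of a character in [5-9] (non-capturing group); then the literal 'c34', then one or more of one of [jai] (lazy); then one or more of a word character, then optionally a digit, then one or more of a non-word character (captured); then optionally a literal 'w', then zero or more of a word character, then a word character; then anchored at the end.
With the lazy modifier that quantifier settles for the fewest repetitions that let the rest of the pattern succeed (the atoms after it are unaffected and can still be greedy).
`search` walks the string left to right and returns the first match it finds.
The match spans [40:57] → '85c34iaiiQ3#-wzBR'.
Captured: group 1 = 'aiiQ3#-'.

('aiiQ3#-',)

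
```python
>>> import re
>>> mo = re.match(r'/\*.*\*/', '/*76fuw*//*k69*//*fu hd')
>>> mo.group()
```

With `match`, the pattern is implicitly anchored at the beginning.
The match spans [0:16] → '/*76fuw*//*k69*/'.

'/*76fuw*//*k69*/'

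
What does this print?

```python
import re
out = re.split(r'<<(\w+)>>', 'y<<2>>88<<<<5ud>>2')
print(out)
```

['y', '2', '88<<', '5ud', '2']

Because the pattern has a capturing group, `split` also inserts each captured text between the pieces.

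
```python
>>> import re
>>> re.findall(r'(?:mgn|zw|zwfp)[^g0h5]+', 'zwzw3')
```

['zwzw3']

Since nothing is captured, `findall` lists the 1 matched substring directly.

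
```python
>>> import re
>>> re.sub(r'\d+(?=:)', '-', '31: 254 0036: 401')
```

'-: 254 -: 401'

The lookaround is zero-width — it requires the adjacent text to match without consuming it, so the asserted text isn't part of the match.
Each match is replaced by '-'.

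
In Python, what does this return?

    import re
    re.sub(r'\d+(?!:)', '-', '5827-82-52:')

The negative lookaround is zero-width — it rules out positions where the adjacent text would match, without consuming anything.
Matches: at [0:4] → '5827'; at [5:7] → '82'; at [8:9] → '5'.
`sub` substitutes '-' at each match site.

'-----2:'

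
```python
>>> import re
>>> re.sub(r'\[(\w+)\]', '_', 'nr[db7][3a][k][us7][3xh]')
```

'nr_____'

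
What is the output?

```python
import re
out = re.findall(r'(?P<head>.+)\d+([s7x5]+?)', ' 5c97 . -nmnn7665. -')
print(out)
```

[(' 5c97 . -nmnn76', '5')]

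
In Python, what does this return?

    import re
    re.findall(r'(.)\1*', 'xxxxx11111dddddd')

A backreference is literal: `\1` must see the identical characters the first group matched.
Scanning left to right: at [0:5] match 'xxxxx', group 1 = 'x'; at [5:10] match '11111', group 1 = '1'; at [10:16] match 'dddddd', group 1 = 'd'.
With a single group, `findall` returns only what that group captured — 3 items.

['x', '1', 'd']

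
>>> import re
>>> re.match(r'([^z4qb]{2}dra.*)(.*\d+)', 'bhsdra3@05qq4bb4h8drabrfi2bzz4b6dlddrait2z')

With `match`, the pattern is implicitly anchored at the beginning.
Here the string doesn't start with a match, so the call returns None.

None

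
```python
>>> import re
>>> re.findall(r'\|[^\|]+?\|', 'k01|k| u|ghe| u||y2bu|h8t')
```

['|k|', '|ghe|', '|y2bu|']

Scanning left to right: at [3:6] → '|k|'; at [8:13] → '|ghe|'; at [16:22] → '|y2bu|'.
With no groups in the pattern, `findall` gives back each whole match — 3 here.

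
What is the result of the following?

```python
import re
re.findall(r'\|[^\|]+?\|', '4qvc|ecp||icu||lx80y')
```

`findall` yields the raw match text (2 of them) because the pattern has no groups.

['|ecp|', '|icu|']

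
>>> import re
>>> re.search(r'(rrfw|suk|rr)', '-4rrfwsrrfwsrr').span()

(2, 6)

The regex engine tests alternatives in the order written; an earlier branch that matches wins even if a later one would match more.
`re.search` scans for the first position where the pattern succeeds.
The match spans [2:6] → 'rrfw'.
Captured: group 1 = 'rrfw'.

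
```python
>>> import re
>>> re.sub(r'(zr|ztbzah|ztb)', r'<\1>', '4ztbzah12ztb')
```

'4<ztbzah>12<ztb>'

Branches in `(...|...)` are attempted left-to-right; the first branch that allows the whole pattern to succeed is taken.
`\1` in the replacement pulls in group 1's text for each match.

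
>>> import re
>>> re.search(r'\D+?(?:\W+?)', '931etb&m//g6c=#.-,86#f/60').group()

Because the quantifier is non-greedy, it stops expanding at the earliest point where the rest of the pattern can succeed.
The match spans [3:7] → 'etb&'.

'etb&'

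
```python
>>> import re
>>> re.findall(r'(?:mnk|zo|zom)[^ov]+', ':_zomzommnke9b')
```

Since nothing is captured, `findall` lists the 2 matched substrings directly.

['zomz', 'mnke9b']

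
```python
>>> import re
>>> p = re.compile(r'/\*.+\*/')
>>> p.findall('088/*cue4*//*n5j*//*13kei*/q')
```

`findall` yields the raw match text (1 of them) because the pattern has no groups.

['/*cue4*//*n5j*//*13kei*/']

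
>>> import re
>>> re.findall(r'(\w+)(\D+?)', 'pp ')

[('pp', ' ')]

The pattern matches one or more of a word character (captured); then one or more of a non-digit (lazy) (captured).
Walking the string: at [0:3] match 'pp ', groups = ('pp', ' ').
2 groups means the one result is a tuple of 2 captured strings — 1 here.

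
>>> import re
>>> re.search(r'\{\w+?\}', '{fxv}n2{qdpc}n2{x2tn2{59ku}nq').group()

'{fxv}'

The match spans [0:5] → '{fxv}'.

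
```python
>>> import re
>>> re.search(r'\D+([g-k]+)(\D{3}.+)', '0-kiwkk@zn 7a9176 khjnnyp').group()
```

'-kiwkk@zn 7a9176 khjnnyp'

Pattern: one or more of a non-digit; then one or more of a character in [g-k] (captured); then exactly 3 of a non-digit, then one or more of any character (captured).
`re.search` tries every starting position until one works.
The match spans [1:25] → '-kiwkk@zn 7a9176 khjnnyp'.
Captured: group 1 = 'k', group 2 = '@zn 7a9176 khjnnyp'.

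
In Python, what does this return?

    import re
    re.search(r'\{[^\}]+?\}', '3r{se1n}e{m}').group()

'{se1n}'

Unlike `match`, `search` isn't anchored — it looks for the pattern anywhere in the string.
The match spans [2:8] → '{se1n}'.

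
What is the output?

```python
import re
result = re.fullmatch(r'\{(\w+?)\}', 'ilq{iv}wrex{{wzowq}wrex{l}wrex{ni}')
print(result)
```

None

For `fullmatch`, every character of the input must be accounted for by the pattern.
Here there's no way to consume every character, so the call returns None.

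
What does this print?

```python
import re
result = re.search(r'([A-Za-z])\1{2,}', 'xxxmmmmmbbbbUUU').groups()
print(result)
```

('x',)

The match spans [0:3] → 'xxx'.
Captured: group 1 = 'x'.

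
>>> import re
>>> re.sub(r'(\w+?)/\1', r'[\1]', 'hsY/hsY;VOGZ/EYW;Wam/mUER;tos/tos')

`\1` has to match the exact text group 1 already captured.
Matches: at [0:7] → 'hsY/hsY'; at [19:22] → 'm/m'; at [26:33] → 'tos/tos'.
Each match is replaced using the text its own group 1 captured.

'[hsY];VOGZ/EYW;Wa[m]UER;[tos]'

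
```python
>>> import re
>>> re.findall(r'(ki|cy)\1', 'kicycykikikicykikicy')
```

After group 1 captures some text, `\1` only succeeds where that same text appears again.
`findall` collects group 1 from each match (3 total).

['cy', 'ki', 'ki']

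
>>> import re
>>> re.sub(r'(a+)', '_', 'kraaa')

The pattern matches one or more of a literal 'a' (captured).
Matches: at [2:5] → 'aaa'.
`sub` substitutes '_' at each match site.

'kr_'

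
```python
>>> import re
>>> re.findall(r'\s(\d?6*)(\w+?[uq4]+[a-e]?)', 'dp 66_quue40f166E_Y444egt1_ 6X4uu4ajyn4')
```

The pattern matches whitespace; then optionally a digit, then zero or more of a literal '6' (captured); then one or more of a word character (lazy), then one or more of one of [uq4], then optionally a character in [a-e] (captured).
Scanning left to right: at [2:10] match ' 66_quue', groups = ('66', '_quue'); at [27:35] match ' 6X4uu4a', groups = ('6', 'X4uu4a').
2 groups means each result is a tuple of 2 captured strings — 2 here.

[('66', '_quue'), ('6', 'X4uu4a')]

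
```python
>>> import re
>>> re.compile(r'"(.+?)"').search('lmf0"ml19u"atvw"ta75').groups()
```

('ml19u',)

A non-greedy quantifier consumes as few characters as it can — just enough that the remainder of the pattern still matches from where it stops; whatever follows it matches normally.
Unlike `match`, `search` isn't anchored — it looks for the pattern anywhere in the string.
The match spans [4:11] → '"ml19u"'.
Captured: group 1 = 'ml19u'.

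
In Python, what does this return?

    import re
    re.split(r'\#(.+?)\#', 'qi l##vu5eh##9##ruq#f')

['qi l', '#vu5eh', '', '9', '', 'ruq', 'f']

A non-greedy quantifier consumes as few characters as it can — just enough that the remainder of the pattern still matches from where it stops; whatever follows it matches normally.
Because the pattern has a capturing group, `split` also inserts each captured text between the pieces.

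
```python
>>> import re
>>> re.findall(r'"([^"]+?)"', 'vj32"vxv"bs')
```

['vxv']

Because there's exactly one group, `findall` drops the full match and keeps group 1 from the one hit.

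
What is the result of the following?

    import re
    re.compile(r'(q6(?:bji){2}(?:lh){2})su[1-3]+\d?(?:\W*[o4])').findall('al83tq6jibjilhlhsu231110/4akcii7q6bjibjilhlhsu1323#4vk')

['q6bjibjilhlh']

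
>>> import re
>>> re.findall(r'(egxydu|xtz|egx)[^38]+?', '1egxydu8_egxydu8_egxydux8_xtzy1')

['egx', 'egx', 'egxydu', 'xtz']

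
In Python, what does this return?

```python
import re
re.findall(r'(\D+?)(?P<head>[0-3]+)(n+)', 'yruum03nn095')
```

[('yruum', '03', 'nn')]

Pattern: one or more of a non-digit (lazy) (captured); then one or more of a character in [0-3] (captured as 'head'); then one or more of a literal 'n' (captured).
Walking the string: at [0:9] match 'yruum03nn', groups = ('yruum', '03', 'nn').
Multiple groups make `findall` return tuples — one 3-tuple for the one match.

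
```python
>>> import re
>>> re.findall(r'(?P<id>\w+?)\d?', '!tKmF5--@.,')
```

Because the quantifier is non-greedy, it stops expanding at the earliest point where the rest of the pattern can succeed.
One capturing group, so `findall` returns just the captured substring from each match — 4 in all.

['t', 'K', 'm', 'F']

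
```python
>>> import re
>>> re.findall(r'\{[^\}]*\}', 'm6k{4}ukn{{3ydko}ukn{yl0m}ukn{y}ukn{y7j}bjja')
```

['{4}', '{{3ydko}', '{yl0m}', '{y}', '{y7j}']

Walking the string: at [3:6] → '{4}'; at [9:17] → '{{3ydko}'; at [20:26] → '{yl0m}'; at [29:32] → '{y}'; at [35:40] → '{y7j}'.
With no groups in the pattern, `findall` gives back each whole match — 5 here.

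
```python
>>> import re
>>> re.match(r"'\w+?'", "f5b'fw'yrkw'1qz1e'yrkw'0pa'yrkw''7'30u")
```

None

`re.match` won't scan ahead — the pattern has to work from the very first character.
Here the pattern fails at index 0, so the call returns None.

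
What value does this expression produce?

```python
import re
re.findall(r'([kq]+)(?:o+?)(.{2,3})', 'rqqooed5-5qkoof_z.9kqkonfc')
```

This matches one or more of one of [kq] (captured); then one or more of a literal 'o' (lazy) (non-capturing group); then 2 to 3 of any character (captured).
Scanning left to right: at [1:7] match 'qqooed', groups = ('qq', 'oed'); at [10:16] match 'qkoof_', groups = ('qk', 'of_'); at [19:26] match 'kqkonfc', groups = ('kqk', 'nfc').
2 groups means each result is a tuple of 2 captured strings — 3 here.

[('qq', 'oed'), ('qk', 'of_'), ('kqk', 'nfc')]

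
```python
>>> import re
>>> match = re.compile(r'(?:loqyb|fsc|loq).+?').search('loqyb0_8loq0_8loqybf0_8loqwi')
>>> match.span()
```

Alternation isn't longest-match — the leftmost alternative that fits at this position is chosen.
The match spans [0:6] → 'loqyb0'.

(0, 6)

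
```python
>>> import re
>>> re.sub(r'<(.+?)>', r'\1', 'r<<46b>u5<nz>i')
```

'r<46bu5nzi'

A non-greedy quantifier consumes as few characters as it can — just enough that the remainder of the pattern still matches from where it stops; whatever follows it matches normally.
Each match is replaced using the text its own group 1 captured.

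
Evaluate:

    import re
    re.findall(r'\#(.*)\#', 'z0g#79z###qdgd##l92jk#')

['79z###qdgd##l92jk']

Because there's exactly one group, `findall` drops the full match and keeps group 1 from the one hit.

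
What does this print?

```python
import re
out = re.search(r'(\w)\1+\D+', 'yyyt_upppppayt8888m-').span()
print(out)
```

`\1` is not a pattern — it's the concrete string captured by group 1, re-applied verbatim.
`search` walks the string left to right and returns the first match it finds.
The match spans [0:14] → 'yyyt_upppppayt'.
Captured: group 1 = 'y'.

(0, 14)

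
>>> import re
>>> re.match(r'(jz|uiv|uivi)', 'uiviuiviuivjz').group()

'uiv'

With `match`, the pattern is implicitly anchored at the beginning.
The match spans [0:3] → 'uiv'.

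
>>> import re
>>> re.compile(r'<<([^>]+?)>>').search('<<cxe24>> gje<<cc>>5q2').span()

`search` walks the string left to right and returns the first match it finds.
The match spans [0:9] → '<<cxe24>>'.
Captured: group 1 = 'cxe24'.

(0, 9)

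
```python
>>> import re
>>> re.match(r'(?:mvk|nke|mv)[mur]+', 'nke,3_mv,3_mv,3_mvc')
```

None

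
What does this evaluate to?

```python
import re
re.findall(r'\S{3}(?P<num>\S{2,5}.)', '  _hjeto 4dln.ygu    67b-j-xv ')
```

With a single group, `findall` returns only what that group captured — 3 items.

['eto ', 'n.ygu ', '-j-xv ']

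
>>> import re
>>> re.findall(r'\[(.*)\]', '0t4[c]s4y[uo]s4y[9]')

['c]s4y[uo]s4y[9']

Walking the string: at [3:19] match '[c]s4y[uo]s4y[9]', group 1 = 'c]s4y[uo]s4y[9'.
One capturing group, so `findall` returns just the captured substring from the one match — 1 in all.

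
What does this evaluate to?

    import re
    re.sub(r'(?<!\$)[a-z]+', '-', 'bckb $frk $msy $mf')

'- $f- $m- $m-'

`(?!…)`/`(?<!…)` only lets a position through if the neighbouring text does NOT match; no characters are consumed.
`sub` substitutes '-' at each match site.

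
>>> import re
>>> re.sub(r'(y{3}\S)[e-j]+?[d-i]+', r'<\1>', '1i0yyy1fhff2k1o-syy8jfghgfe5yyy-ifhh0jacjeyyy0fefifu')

The pattern matches exactly 3 of a literal 'y', then a non-whitespace character (captured); then one or more of a character in [e-j] (lazy), then one or more of a character in [d-i].
Matches: at [3:11] → 'yyy1fhff'; at [28:36] → 'yyy-ifhh'; at [42:51] → 'yyy0fefif'.
The replacement refers to a captured group, so each match is rewritten using its own captured text.

'1i0<yyy1>2k1o-syy8jfghgfe5<yyy->0jacje<yyy0>u'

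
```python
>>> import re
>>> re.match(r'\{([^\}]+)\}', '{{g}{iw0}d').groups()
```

The match spans [0:4] → '{{g}'.
Captured: group 1 = '{g'.

('{g',)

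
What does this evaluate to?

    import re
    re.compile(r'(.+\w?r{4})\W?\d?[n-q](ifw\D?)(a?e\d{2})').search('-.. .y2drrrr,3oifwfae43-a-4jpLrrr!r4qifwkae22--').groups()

('-.. .y2drrrr', 'ifwf', 'ae43')

This matches one or more of any character, then optionally a word character, then exactly 4 of the literal 'r' (captured); then optionally a non-word character, then optionally a digit, then a character in [n-q]; then the literal 'ifw', then optionally a non-digit (captured); then optionally the literal 'a', then the literal 'e', then exactly 2 of a digit (captured).
`search` walks the string left to right and returns the first match it finds.
The match spans [0:23] → '-.. .y2drrrr,3oifwfae43'.
Captured: group 1 = '-.. .y2drrrr', group 2 = 'ifwf', group 3 = 'ae43'.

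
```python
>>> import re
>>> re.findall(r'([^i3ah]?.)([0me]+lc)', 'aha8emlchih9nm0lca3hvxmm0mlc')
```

Pattern: optionally any character except [i3ah], then any character (captured); then one or more of one of [0me], then the literal 'lc' (captured).
2 groups means each result is a tuple of 2 captured strings — 3 here.

[('8e', 'mlc'), ('9n', 'm0lc'), ('vx', 'mm0mlc')]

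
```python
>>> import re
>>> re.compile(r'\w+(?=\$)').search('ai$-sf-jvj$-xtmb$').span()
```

(0, 2)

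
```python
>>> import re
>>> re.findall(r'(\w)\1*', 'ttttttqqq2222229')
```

A backreference is literal: `\1` must see the identical characters the first group matched.
One capturing group, so `findall` returns just the captured substring from each match — 4 in all.

['t', 'q', '2', '9']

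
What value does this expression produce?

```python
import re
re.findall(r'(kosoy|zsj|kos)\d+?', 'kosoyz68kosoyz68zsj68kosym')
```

With a single group, `findall` returns only what that group captured — 1 item.

['zsj']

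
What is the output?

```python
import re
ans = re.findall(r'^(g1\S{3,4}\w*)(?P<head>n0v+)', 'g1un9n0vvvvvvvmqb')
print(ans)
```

[('g1un9', 'n0vvvvvvv')]

This matches anchored at the start of the string; then the literal 'g1', then 3 to 4 of a non-whitespace character, then zero or more of a word character (captured); then the literal 'n0', then one or more of the literal 'v' (captured as 'head').
With 2 capturing groups, `findall` returns a 2-tuple per match.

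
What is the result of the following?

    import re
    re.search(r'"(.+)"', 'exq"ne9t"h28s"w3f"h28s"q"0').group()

'"ne9t"h28s"w3f"h28s"q"'

`re.search` tries every starting position until one works.
The match spans [3:25] → '"ne9t"h28s"w3f"h28s"q"'.
Captured: group 1 = 'ne9t"h28s"w3f"h28s"q'.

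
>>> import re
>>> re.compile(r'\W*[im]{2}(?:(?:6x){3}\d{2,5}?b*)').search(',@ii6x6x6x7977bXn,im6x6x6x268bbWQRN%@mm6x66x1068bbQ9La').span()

The pattern matches zero or more of a non-word character, then exactly 2 of one of [im]; then the literal '6x' repeated 3 times, then 2 to 5 of a digit (lazy), then zero or more of a literal 'b' (non-capturing group).
A `+?`/`*?`/`{m,n}?` starts at its minimum and grows only as far as needed for what follows to match.
`search` walks the string left to right and returns the first match it finds.
The match spans [0:12] → ',@ii6x6x6x79'.

(0, 12)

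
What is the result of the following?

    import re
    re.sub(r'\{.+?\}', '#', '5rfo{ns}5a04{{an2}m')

'5rfo#5a04#m'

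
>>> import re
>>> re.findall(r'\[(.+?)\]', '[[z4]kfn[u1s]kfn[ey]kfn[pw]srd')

Scanning left to right: at [0:5] match '[[z4]', group 1 = '[z4'; at [8:13] match '[u1s]', group 1 = 'u1s'; at [16:20] match '[ey]', group 1 = 'ey'; at [23:27] match '[pw]', group 1 = 'pw'.
`findall` collects group 1 from each match (4 total).

['[z4', 'u1s', 'ey', 'pw']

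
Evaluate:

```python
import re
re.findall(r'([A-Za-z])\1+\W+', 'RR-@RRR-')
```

['R', 'R']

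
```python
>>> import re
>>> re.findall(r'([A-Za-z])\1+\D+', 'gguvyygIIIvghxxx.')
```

['g']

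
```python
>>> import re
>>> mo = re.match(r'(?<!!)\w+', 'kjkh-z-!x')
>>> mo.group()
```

Because the assertion is negative and zero-width, positions next to the forbidden text are skipped.
`match` is anchored at position 0; if the pattern doesn't fit there, it returns None.
The match spans [0:4] → 'kjkh'.

'kjkh'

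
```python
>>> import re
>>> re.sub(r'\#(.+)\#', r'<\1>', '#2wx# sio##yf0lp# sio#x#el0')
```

'<2wx# sio##yf0lp# sio#x>el0'

Matches: at [0:24] → '#2wx# sio##yf0lp# sio#x#'.
Each match is replaced using the text its own group 1 captured.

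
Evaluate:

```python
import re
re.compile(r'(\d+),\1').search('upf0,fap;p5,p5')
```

None

`\1` has to match the exact text group 1 already captured.
Here no position works, so the call returns None.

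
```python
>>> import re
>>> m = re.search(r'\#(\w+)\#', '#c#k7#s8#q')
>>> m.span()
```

(0, 3)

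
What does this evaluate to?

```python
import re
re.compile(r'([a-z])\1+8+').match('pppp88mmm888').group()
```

'pppp88'

`re.match` only tries the pattern at the start of the string.
The match spans [0:6] → 'pppp88'.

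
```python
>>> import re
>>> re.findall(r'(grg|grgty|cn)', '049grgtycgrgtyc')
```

['grg', 'grg']

The regex engine tests alternatives in the order written; an earlier branch that matches wins even if a later one would match more.
One capturing group, so `findall` returns just the captured substring from each match — 2 in all.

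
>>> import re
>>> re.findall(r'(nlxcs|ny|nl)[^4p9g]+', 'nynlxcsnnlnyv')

['ny']

Scanning left to right: at [0:13] match 'nynlxcsnnlnyv', group 1 = 'ny'.
`findall` collects group 1 from the one match (1 total).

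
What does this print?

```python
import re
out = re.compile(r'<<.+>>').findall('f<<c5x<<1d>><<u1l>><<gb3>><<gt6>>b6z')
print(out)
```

['<<c5x<<1d>><<u1l>><<gb3>><<gt6>>']

Walking the string: at [1:33] → '<<c5x<<1d>><<u1l>><<gb3>><<gt6>>'.
No capturing groups, so `findall` returns the 1 full match string.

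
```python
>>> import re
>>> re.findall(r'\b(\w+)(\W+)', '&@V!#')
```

[('V', '!#')]

Pattern: a word boundary (`\b`, zero-width); then one or more of a word character (captured); then one or more of a non-word character (captured).
Walking the string: at [2:5] match 'V!#', groups = ('V', '!#').
Multiple groups make `findall` return tuples — one 2-tuple for the one match.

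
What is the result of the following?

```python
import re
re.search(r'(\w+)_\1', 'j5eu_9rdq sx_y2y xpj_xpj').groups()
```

('xpj',)

After group 1 captures some text, `\1` only succeeds where that same text appears again.
`search` walks the string left to right and returns the first match it finds.
The match spans [17:24] → 'xpj_xpj'.
Captured: group 1 = 'xpj'.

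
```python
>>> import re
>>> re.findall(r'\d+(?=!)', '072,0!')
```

['0']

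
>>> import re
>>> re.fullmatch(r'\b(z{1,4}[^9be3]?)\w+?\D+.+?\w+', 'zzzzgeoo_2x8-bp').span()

(0, 15)

`fullmatch` succeeds only if the pattern covers the string from start to end.
The match spans [0:15] → 'zzzzgeoo_2x8-bp'.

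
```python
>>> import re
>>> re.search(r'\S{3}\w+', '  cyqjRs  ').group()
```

'cyqjRs'

The pattern matches exactly 3 of a non-whitespace character; then one or more of a word character.
`re.search` tries every starting position until one works.
The match spans [2:8] → 'cyqjRs'.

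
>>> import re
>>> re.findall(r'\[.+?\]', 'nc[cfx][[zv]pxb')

With the lazy modifier that quantifier settles for the fewest repetitions that let the rest of the pattern succeed (the atoms after it are unaffected and can still be greedy).
Since nothing is captured, `findall` lists the 2 matched substrings directly.

['[cfx]', '[[zv]']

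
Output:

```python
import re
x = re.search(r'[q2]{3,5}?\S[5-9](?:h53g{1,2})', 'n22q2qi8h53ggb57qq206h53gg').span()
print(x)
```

(1, 13)

The pattern matches 3 to 5 of one of [q2] (lazy); then a non-whitespace character, then a character in [5-9]; then the literal 'h53', then 1 to 2 of the literal 'g' (non-capturing group).
`search` walks the string left to right and returns the first match it finds.
The match spans [1:13] → '22q2qi8h53gg'.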